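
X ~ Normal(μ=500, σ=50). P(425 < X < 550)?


z₁=(425-500)/50=-1.5, z₂=(550-500)/50=1.0
P = Φ(1.0) - Φ(-1.5) = 0.841345 - 0.066807 = 0.774538 ≈ 0.7745

P(425 < X < 550) ≈ 0.7745


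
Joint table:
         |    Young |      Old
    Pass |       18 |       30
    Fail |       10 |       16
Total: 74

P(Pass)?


P(Pass) = (18+30)/74 = 48/74 = 24/37

P(Pass) = 24/37 ≈ 64.86%


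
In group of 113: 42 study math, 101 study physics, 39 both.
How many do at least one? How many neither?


|A∪B| = 42+101-39 = 104
Neither = 113-104 = 9

At least one: 104; Neither: 9


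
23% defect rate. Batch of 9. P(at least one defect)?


P(all good) = (77/100)^9 = 95151694449171437/1000000000000000000
P(≥1 defect) = 904848305550828563/1000000000000000000

P = 904848305550828563/1000000000000000000 ≈ 90.48%


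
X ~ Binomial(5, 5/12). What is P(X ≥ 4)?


P(X ≥ 4) = Σ P(X=i) for i=4..5
P(X=4) = 21875/248832
P(X=5) = 3125/248832
Sum = 3125/31104

P(X ≥ 4) = 3125/31104 ≈ 10.05%


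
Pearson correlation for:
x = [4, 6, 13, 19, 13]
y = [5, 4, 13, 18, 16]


n=5, Σx=55, Σy=56, Σxy=763, Σx²=751, Σy²=790
r = (5×763 - 55×56)/√((5×751 - 55²)(5×790 - 56²))
= 735/√(730×814) = 735/√594220 ≈ 735/770.8567 ≈ 0.9535

r ≈ 0.9535


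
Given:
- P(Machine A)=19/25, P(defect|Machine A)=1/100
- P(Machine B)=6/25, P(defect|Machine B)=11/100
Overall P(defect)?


P(B) = Σ P(B|Aᵢ)×P(Aᵢ)
  1/100×19/25 = 19/2500
  11/100×6/25 = 33/1250
Sum = 17/500

P(defect) = 17/500 ≈ 3.40%


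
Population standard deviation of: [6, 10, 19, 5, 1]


Mean = 41/5
  (6-41/5)²=121/25
  (10-41/5)²=81/25
  (19-41/5)²=2916/25
  (5-41/5)²=256/25
  (1-41/5)²=1296/25
Σ(x-μ)² = 934/5
σ² = (934/5)/5 = 934/25

σ = √(934/25) ≈ 6.1123


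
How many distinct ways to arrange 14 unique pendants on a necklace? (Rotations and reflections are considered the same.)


Free circular arrangements: rotations and reflections both identified.
(n-1)!/2 = 13!/2 = 6227020800/2 = 3113510400

3113510400


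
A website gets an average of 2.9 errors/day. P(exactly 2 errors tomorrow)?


Poisson(λ=2.9): P(X=2) = e^(-λ)×λ^k/k!
= e^(-2.9) × 2.9^2 / 2!
≈ 0.05502322006 × 8.41 / 2 ≈ 0.231373

P(X=2) ≈ 0.231373 ≈ 23.14%


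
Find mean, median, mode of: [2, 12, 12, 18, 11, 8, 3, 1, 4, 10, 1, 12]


Sorted: [1, 1, 2, 3, 4, 8, 10, 11, 12, 12, 12, 18]
Mean = 94/12 = 47/6
Median = 9
Freq: {2: 1, 12: 3, 18: 1, 11: 1, 8: 1, 3: 1, 1: 2, 4: 1, 10: 1}
Mode: [12]

Mean=47/6, Median=9, Mode=12


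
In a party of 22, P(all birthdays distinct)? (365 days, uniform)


P(all different) = Π(365-i)/365 for i=0..21
= (365/365)×(364/365)×...×(344/365)
= 0.524305

P ≈ 0.5243 ≈ 52.43%


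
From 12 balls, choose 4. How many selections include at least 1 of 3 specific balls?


Complement: C(12,4) - C(9,4) = 495 - 126 = 369

369


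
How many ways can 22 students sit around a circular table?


Circular arrangements of 22 distinct objects: fix one position to break rotational symmetry.
(n-1)! = 21! = 51090942171709440000

51090942171709440000


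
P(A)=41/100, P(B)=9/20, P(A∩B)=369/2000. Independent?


P(A)×P(B) = 369/2000
P(A∩B) = 369/2000
Equal ✓ → Independent

Yes, independent


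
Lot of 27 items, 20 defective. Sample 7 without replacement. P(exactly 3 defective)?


Hypergeometric: C(20,3)×C(7,4)/C(27,7)
= 1140×35/888030 = 1330/29601

P(X=3) = 1330/29601 ≈ 4.49%


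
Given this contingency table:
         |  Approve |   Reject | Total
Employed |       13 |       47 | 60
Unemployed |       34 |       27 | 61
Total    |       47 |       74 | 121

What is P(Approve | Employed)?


P(Approve | Employed) = 13/(13+47) = 13/60

P(Approve|Employed) = 13/60 ≈ 21.67%


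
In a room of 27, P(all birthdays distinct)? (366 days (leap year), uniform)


P(all different) = Π(366-i)/366 for i=0..26
= (366/366)×(365/366)×...×(340/366)
= 0.374173

P ≈ 0.3742 ≈ 37.42%


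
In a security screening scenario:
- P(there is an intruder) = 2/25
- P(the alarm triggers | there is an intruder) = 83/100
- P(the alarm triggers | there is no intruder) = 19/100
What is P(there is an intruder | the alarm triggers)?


Using Bayes' theorem:
P(A|B) = P(B|A)·P(A) / P(B)

P(the alarm triggers) = 83/100 × 2/25 + 19/100 × 23/25
= 83/1250 + 437/2500 = 603/2500

P(there is an intruder|the alarm triggers) = (83/1250) / (603/2500) = 166/603

P(there is an intruder|the alarm triggers) = 166/603 ≈ 27.53%


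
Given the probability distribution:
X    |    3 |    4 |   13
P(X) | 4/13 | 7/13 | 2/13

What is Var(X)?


E[X] = 66/13
E[X²] = 486/13
Var(X) = E[X²] - (E[X])² = 486/13 - 4356/169 = 1962/169

Var(X) = 1962/169 ≈ 11.6095


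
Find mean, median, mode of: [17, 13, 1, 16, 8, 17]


Sorted: [1, 8, 13, 16, 17, 17]
Mean = 72/6 = 12
Median = 29/2
Freq: {17: 2, 13: 1, 1: 1, 16: 1, 8: 1}
Mode: [17]

Mean=12, Median=29/2, Mode=17


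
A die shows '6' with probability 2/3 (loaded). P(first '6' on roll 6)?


Geometric: P(X=6) = (1-p)^(k-1)×p = (1/3)^5×2/3 = 2/729

P(X=6) = 2/729 ≈ 0.27%


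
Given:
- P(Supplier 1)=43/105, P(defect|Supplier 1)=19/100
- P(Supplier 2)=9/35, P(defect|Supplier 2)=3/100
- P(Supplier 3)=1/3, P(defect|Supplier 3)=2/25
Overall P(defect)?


P(B) = Σ P(B|Aᵢ)×P(Aᵢ)
  19/100×43/105 = 817/10500
  3/100×9/35 = 27/3500
  2/25×1/3 = 2/75
Sum = 589/5250

P(defect) = 589/5250 ≈ 11.22%


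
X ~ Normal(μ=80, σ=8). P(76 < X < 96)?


z₁=(76-80)/8=-0.5, z₂=(96-80)/8=2.0
P = Φ(2.0) - Φ(-0.5) = 0.977250 - 0.308538 = 0.668712 ≈ 0.6687

P(76 < X < 96) ≈ 0.6687


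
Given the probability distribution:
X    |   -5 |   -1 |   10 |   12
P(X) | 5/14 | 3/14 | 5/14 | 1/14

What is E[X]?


E[X] = Σ x·P(X=x)
= (-5)×(5/14) + (-1)×(3/14) + (10)×(5/14) + (12)×(1/14)
= 17/7

E[X] = 17/7


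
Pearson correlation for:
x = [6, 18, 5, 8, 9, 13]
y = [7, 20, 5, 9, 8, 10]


n=6, Σx=59, Σy=59, Σxy=701, Σx²=699, Σy²=719
r = (6×701 - 59×59)/√((6×699 - 59²)(6×719 - 59²))
= 725/√(713×833) = 725/√593929 ≈ 725/770.6679 ≈ 0.9407

r ≈ 0.9407


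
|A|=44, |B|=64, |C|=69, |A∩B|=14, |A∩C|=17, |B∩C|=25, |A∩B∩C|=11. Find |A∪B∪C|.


|A∪B∪C| = 44+64+69-14-17-25+11 = 132

|A∪B∪C| = 132


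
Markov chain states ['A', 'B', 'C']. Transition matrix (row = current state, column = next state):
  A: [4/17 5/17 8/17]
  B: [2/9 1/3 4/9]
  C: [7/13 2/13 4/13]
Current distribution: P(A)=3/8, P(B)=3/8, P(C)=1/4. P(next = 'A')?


P(next=A) = Σᵢ P(now=i)×P(i→A)
= 3/8×4/17 + 3/8×2/9 + 1/4×7/13
= 3/34 + 1/12 + 7/52 = 203/663

P = 203/663 ≈ 0.3062


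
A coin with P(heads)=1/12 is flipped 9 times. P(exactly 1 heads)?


Binomial: P(X=1) = C(9,1)×p^1×(1-p)^8
= 9 × 1/12 × 214358881/429981696 = 214358881/573308928

P(X=1) = 214358881/573308928 ≈ 37.39%


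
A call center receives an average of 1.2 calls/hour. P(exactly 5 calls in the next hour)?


Poisson(λ=1.2): P(X=5) = e^(-λ)×λ^k/k!
= e^(-1.2) × 1.2^5 / 5!
≈ 0.3011942119 × 2.48832 / 120 ≈ 0.006246

P(X=5) ≈ 0.006246 ≈ 0.62%


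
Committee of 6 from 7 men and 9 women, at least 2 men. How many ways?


Count by #men:
  2M,4W: C(7,2)×C(9,4)=2646
  3M,3W: C(7,3)×C(9,3)=2940
  4M,2W: C(7,4)×C(9,2)=1260
  5M,1W: C(7,5)×C(9,1)=189
  6M,0W: C(7,6)×C(9,0)=7
Total = 7042

7042


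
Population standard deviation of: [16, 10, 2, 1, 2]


Mean = 31/5
  (16-31/5)²=2401/25
  (10-31/5)²=361/25
  (2-31/5)²=441/25
  (1-31/5)²=676/25
  (2-31/5)²=441/25
Σ(x-μ)² = 864/5
σ² = (864/5)/5 = 864/25

σ = √(864/25) ≈ 5.8788


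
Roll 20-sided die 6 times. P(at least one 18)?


P(no 18)^6 = (19/20)^6 = 47045881/64000000
P(≥1) = 1 - 47045881/64000000 = 16954119/64000000

P = 16954119/64000000 ≈ 26.49%


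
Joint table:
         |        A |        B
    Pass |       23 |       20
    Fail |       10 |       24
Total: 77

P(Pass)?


P(Pass) = (23+20)/77 = 43/77

P(Pass) = 43/77 ≈ 55.84%


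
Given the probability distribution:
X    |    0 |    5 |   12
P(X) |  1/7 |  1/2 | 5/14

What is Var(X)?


E[X] = 95/14
E[X²] = 895/14
Var(X) = E[X²] - (E[X])² = 895/14 - 9025/196 = 3505/196

Var(X) = 3505/196 ≈ 17.8827


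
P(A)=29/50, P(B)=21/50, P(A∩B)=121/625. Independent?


P(A)×P(B) = 609/2500
P(A∩B) = 121/625
Not equal → NOT independent

No, not independent


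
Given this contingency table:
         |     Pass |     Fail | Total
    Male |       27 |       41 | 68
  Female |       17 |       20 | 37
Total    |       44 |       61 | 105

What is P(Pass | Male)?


P(Pass | Male) = 27/(27+41) = 27/68

P(Pass|Male) = 27/68 ≈ 39.71%


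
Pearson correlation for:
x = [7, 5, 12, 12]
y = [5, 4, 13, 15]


n=4, Σx=36, Σy=37, Σxy=391, Σx²=362, Σy²=435
r = (4×391 - 36×37)/√((4×362 - 36²)(4×435 - 37²))
= 232/√(152×371) = 232/√56392 ≈ 232/237.4700 ≈ 0.9770

r ≈ 0.9770


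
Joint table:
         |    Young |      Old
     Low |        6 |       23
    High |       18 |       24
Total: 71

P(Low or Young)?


P(Low∨Young) = P(Low) + P(Young) - P(Low∧Young)
= (29 + 24 - 6)/71 = 47/71

P = 47/71 ≈ 66.20%


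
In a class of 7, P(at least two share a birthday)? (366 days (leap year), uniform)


P(all different) = Π(366-i)/366 for i=0..6
= 0.943914
P(match) = 1 - 0.943914 = 0.056086

P ≈ 0.0561 ≈ 5.61%


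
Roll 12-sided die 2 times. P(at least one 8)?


P(no 8)^2 = (11/12)^2 = 121/144
P(≥1) = 1 - 121/144 = 23/144

P = 23/144 ≈ 15.97%


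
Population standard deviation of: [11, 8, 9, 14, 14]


Mean = 56/5
  (11-56/5)²=1/25
  (8-56/5)²=256/25
  (9-56/5)²=121/25
  (14-56/5)²=196/25
  (14-56/5)²=196/25
Σ(x-μ)² = 154/5
σ² = (154/5)/5 = 154/25

σ = √(154/25) ≈ 2.4819


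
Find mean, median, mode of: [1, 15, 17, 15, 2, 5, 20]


Sorted: [1, 2, 5, 15, 15, 17, 20]
Mean = 75/7
Median = 15
Freq: {1: 1, 15: 2, 17: 1, 2: 1, 5: 1, 20: 1}
Mode: [15]

Mean=75/7, Median=15, Mode=15


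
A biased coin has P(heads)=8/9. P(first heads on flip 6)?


Geometric: P(X=6) = (1-p)^(k-1)×p = (1/9)^5×8/9 = 8/531441

P(X=6) = 8/531441 ≈ 0.00%


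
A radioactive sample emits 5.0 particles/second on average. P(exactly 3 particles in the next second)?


Poisson(λ=5.0): P(X=3) = e^(-λ)×λ^k/k!
= e^(-5.0) × 5.0^3 / 3!
≈ 0.006737946999 × 125 / 6 ≈ 0.140374

P(X=3) ≈ 0.140374 ≈ 14.04%


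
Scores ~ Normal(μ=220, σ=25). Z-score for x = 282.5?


z = (x - μ)/σ = (282.5 - 220)/25 = 2.5

z = 2.5


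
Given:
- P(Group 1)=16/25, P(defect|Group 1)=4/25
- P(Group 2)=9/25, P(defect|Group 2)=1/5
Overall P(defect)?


P(B) = Σ P(B|Aᵢ)×P(Aᵢ)
  4/25×16/25 = 64/625
  1/5×9/25 = 9/125
Sum = 109/625

P(defect) = 109/625 ≈ 17.44%


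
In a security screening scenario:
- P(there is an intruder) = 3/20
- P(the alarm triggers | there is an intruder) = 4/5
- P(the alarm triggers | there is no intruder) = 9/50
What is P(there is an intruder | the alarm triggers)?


Using Bayes' theorem:
P(A|B) = P(B|A)·P(A) / P(B)

P(the alarm triggers) = 4/5 × 3/20 + 9/50 × 17/20
= 3/25 + 153/1000 = 273/1000

P(there is an intruder|the alarm triggers) = (3/25) / (273/1000) = 40/91

P(there is an intruder|the alarm triggers) = 40/91 ≈ 43.96%


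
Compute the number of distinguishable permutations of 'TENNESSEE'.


Letters: 9, freq: {'T': 1, 'E': 4, 'N': 2, 'S': 2}
9!/(1!×4!×2!×2!) = 362880/96 = 3780

3780


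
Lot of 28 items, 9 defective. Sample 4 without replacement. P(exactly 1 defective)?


Hypergeometric: C(9,1)×C(19,3)/C(28,4)
= 9×969/20475 = 969/2275

P(X=1) = 969/2275 ≈ 42.59%


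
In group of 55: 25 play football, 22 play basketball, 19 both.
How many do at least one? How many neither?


|A∪B| = 25+22-19 = 28
Neither = 55-28 = 27

At least one: 28; Neither: 27


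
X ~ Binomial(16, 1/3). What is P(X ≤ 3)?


P(X ≤ 3) = Σ P(X=i) for i=0..3
P(X=0) = 65536/43046721
P(X=1) = 524288/43046721
P(X=2) = 655360/14348907
P(X=3) = 4587520/43046721
Sum = 7143424/43046721

P(X ≤ 3) = 7143424/43046721 ≈ 16.59%


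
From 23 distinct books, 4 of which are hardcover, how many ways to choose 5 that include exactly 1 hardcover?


Choose 1 of the 4 hardcovers and 4 of the other 19 books:
C(4,1)×C(19,4) = 4×3876 = 15504

15504


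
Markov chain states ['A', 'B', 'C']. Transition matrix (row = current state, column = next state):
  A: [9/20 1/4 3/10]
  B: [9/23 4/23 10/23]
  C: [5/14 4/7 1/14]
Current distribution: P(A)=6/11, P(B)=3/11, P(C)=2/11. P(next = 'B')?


P(next=B) = Σᵢ P(now=i)×P(i→B)
= 6/11×1/4 + 3/11×4/23 + 2/11×4/7
= 3/22 + 12/253 + 8/77 = 1019/3542

P = 1019/3542 ≈ 0.2877


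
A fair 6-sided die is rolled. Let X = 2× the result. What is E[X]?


E[die] = (1+6)/2 = 7/2
E[X] = 2 × 7/2 = 7

E[X] = 7


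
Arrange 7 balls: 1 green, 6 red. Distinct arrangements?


7!/(1!×6!) = 7

7


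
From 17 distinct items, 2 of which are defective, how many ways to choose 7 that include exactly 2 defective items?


Choose 2 of the 2 defective items and 5 of the other 15 items:
C(2,2)×C(15,5) = 1×3003 = 3003

3003


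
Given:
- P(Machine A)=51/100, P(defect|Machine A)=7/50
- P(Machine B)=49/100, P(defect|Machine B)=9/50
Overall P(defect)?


P(B) = Σ P(B|Aᵢ)×P(Aᵢ)
  7/50×51/100 = 357/5000
  9/50×49/100 = 441/5000
Sum = 399/2500

P(defect) = 399/2500 ≈ 15.96%


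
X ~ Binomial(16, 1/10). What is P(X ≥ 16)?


P(X ≥ 16) = Σ P(X=i) for i=16..16
P(X=16) = 1/10000000000000000
Sum = 1/10000000000000000

P(X ≥ 16) = 1/10000000000000000 ≈ 0.00%


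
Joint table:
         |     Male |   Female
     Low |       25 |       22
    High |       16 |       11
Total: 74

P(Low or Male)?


P(Low∨Male) = P(Low) + P(Male) - P(Low∧Male)
= (47 + 41 - 25)/74 = 63/74

P = 63/74 ≈ 85.14%


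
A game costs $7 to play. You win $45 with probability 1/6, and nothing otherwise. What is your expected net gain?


E[gain] = (45-7)×1/6 + (-7)×5/6
= 19/3 - 35/6 = 1/2

Expected net gain = $1/2 ≈ $0.50


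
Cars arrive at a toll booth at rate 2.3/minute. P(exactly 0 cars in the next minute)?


Poisson(λ=2.3): P(X=0) = e^(-λ)×λ^k/k!
= e^(-2.3) × 2.3^0 / 0!
≈ 0.1002588437 × 1 / 1 ≈ 0.100259

P(X=0) ≈ 0.100259 ≈ 10.03%


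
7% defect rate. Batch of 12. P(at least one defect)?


P(all good) = (93/100)^12 = 418596297479370673535601/1000000000000000000000000
P(≥1 defect) = 581403702520629326464399/1000000000000000000000000

P = 581403702520629326464399/1000000000000000000000000 ≈ 58.14%


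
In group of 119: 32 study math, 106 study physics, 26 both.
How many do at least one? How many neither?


|A∪B| = 32+106-26 = 112
Neither = 119-112 = 7

At least one: 112; Neither: 7


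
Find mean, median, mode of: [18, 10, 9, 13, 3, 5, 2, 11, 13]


Sorted: [2, 3, 5, 9, 10, 11, 13, 13, 18]
Mean = 84/9 = 28/3
Median = 10
Freq: {18: 1, 10: 1, 9: 1, 13: 2, 3: 1, 5: 1, 2: 1, 11: 1}
Mode: [13]

Mean=28/3, Median=10, Mode=13


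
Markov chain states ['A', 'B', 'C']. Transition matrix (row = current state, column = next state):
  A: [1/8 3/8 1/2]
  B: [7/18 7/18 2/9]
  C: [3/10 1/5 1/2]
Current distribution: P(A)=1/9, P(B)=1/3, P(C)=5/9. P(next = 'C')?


P(next=C) = Σᵢ P(now=i)×P(i→C)
= 1/9×1/2 + 1/3×2/9 + 5/9×1/2
= 1/18 + 2/27 + 5/18 = 11/27

P = 11/27 ≈ 0.4074


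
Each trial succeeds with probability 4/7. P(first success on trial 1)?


Geometric: P(X=1) = (1-p)^(k-1)×p = (3/7)^0×4/7 = 4/7

P(X=1) = 4/7 ≈ 57.14%


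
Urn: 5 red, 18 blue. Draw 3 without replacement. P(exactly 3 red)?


Hypergeometric: C(5,3)×C(18,0)/C(23,3)
= 10×1/1771 = 10/1771

P(X=3) = 10/1771 ≈ 0.56%


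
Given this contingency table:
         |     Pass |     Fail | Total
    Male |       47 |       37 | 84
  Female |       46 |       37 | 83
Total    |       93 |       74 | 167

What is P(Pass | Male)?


P(Pass | Male) = 47/(47+37) = 47/84

P(Pass|Male) = 47/84 ≈ 55.95%


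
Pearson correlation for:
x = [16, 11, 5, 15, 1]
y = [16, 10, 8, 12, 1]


n=5, Σx=48, Σy=47, Σxy=587, Σx²=628, Σy²=565
r = (5×587 - 48×47)/√((5×628 - 48²)(5×565 - 47²))
= 679/√(836×616) = 679/√514976 ≈ 679/717.6183 ≈ 0.9462

r ≈ 0.9462


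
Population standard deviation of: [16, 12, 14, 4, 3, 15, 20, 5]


Mean = 89/8
  (16-89/8)²=1521/64
  (12-89/8)²=49/64
  (14-89/8)²=529/64
  (4-89/8)²=3249/64
  (3-89/8)²=4225/64
  (15-89/8)²=961/64
  (20-89/8)²=5041/64
  (5-89/8)²=2401/64
Σ(x-μ)² = 2247/8
σ² = (2247/8)/8 = 2247/64

σ = √(2247/64) ≈ 5.9253


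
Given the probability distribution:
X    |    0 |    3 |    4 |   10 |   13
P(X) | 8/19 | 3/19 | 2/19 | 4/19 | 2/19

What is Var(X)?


E[X] = 83/19
E[X²] = 797/19
Var(X) = E[X²] - (E[X])² = 797/19 - 6889/361 = 8254/361

Var(X) = 8254/361 ≈ 22.8643


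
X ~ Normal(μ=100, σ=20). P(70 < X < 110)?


z₁=(70-100)/20=-1.5, z₂=(110-100)/20=0.5
P = Φ(0.5) - Φ(-1.5) = 0.691462 - 0.066807 = 0.624655 ≈ 0.6247

P(70 < X < 110) ≈ 0.6247


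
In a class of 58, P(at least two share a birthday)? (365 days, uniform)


P(all different) = Π(365-i)/365 for i=0..57
= 0.008335
P(match) = 1 - 0.008335 = 0.991665

P ≈ 0.9917 ≈ 99.17%


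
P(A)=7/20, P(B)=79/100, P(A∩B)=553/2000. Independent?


P(A)×P(B) = 553/2000
P(A∩B) = 553/2000
Equal ✓ → Independent

Yes, independent


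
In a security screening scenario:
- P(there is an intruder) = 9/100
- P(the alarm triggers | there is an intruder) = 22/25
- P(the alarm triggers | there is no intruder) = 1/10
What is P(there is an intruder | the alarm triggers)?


Using Bayes' theorem:
P(A|B) = P(B|A)·P(A) / P(B)

P(the alarm triggers) = 22/25 × 9/100 + 1/10 × 91/100
= 99/1250 + 91/1000 = 851/5000

P(there is an intruder|the alarm triggers) = (99/1250) / (851/5000) = 396/851

P(there is an intruder|the alarm triggers) = 396/851 ≈ 46.53%


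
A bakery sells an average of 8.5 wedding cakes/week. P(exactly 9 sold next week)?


Poisson(λ=8.5): P(X=9) = e^(-λ)×λ^k/k!
= e^(-8.5) × 8.5^9 / 9!
≈ 0.000203468369 × 231616946.283 / 362880 ≈ 0.129869

P(X=9) ≈ 0.129869 ≈ 12.99%


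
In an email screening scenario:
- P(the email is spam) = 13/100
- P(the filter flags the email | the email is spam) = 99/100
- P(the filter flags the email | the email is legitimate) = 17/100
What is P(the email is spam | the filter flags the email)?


Using Bayes' theorem:
P(A|B) = P(B|A)·P(A) / P(B)

P(the filter flags the email) = 99/100 × 13/100 + 17/100 × 87/100
= 1287/10000 + 1479/10000 = 1383/5000

P(the email is spam|the filter flags the email) = (1287/10000) / (1383/5000) = 429/922

P(the email is spam|the filter flags the email) = 429/922 ≈ 46.53%


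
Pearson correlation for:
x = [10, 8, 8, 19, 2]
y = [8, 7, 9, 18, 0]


n=5, Σx=47, Σy=42, Σxy=550, Σx²=593, Σy²=518
r = (5×550 - 47×42)/√((5×593 - 47²)(5×518 - 42²))
= 776/√(756×826) = 776/√624456 ≈ 776/790.2253 ≈ 0.9820

r ≈ 0.9820


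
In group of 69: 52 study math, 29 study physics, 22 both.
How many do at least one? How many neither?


|A∪B| = 52+29-22 = 59
Neither = 69-59 = 10

At least one: 59; Neither: 10


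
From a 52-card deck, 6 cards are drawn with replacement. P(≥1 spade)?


P(not a spade) = 39/52 = 3/4
P(none in 6 draws) = (3/4)^6 = 729/4096
P(≥1 spade) = 1 - 729/4096 = 3367/4096

P = 3367/4096 ≈ 82.20%


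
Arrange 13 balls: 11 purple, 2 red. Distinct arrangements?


13!/(11!×2!) = 78

78


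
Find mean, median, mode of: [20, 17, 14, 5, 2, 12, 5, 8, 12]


Sorted: [2, 5, 5, 8, 12, 12, 14, 17, 20]
Mean = 95/9
Median = 12
Freq: {20: 1, 17: 1, 14: 1, 5: 2, 2: 1, 12: 2, 8: 1}
Mode: [5, 12]

Mean=95/9, Median=12, Mode=[5, 12]


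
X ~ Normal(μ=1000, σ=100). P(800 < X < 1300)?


z₁=(800-1000)/100=-2.0, z₂=(1300-1000)/100=3.0
P = Φ(3.0) - Φ(-2.0) = 0.998650 - 0.022750 = 0.975900 ≈ 0.9759

P(800 < X < 1300) ≈ 0.9759


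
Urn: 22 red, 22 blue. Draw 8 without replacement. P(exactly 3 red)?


Hypergeometric: C(22,3)×C(22,5)/C(44,8)
= 1540×26334/177232627 = 194040/848003

P(X=3) = 194040/848003 ≈ 22.88%


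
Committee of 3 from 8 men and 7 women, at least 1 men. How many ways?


Count by #men:
  1M,2W: C(8,1)×C(7,2)=168
  2M,1W: C(8,2)×C(7,1)=196
  3M,0W: C(8,3)×C(7,0)=56
Total = 420

420


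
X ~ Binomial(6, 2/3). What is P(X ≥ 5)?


P(X ≥ 5) = Σ P(X=i) for i=5..6
P(X=5) = 64/243
P(X=6) = 64/729
Sum = 256/729

P(X ≥ 5) = 256/729 ≈ 35.12%


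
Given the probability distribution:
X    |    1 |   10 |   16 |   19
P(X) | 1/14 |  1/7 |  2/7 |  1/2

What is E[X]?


E[X] = Σ x·P(X=x)
= (1)×(1/14) + (10)×(1/7) + (16)×(2/7) + (19)×(1/2)
= 109/7

E[X] = 109/7


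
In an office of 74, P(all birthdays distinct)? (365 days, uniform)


P(all different) = Π(365-i)/365 for i=0..73
= (365/365)×(364/365)×...×(292/365)
= 0.000351

P ≈ 0.0004 ≈ 0.04%


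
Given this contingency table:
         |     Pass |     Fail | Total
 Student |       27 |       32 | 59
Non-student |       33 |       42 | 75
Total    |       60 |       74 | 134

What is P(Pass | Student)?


P(Pass | Student) = 27/(27+32) = 27/59

P(Pass|Student) = 27/59 ≈ 45.76%


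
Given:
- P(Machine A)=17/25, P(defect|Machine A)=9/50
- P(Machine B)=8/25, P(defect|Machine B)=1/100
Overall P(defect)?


P(B) = Σ P(B|Aᵢ)×P(Aᵢ)
  9/50×17/25 = 153/1250
  1/100×8/25 = 2/625
Sum = 157/1250

P(defect) = 157/1250 ≈ 12.56%


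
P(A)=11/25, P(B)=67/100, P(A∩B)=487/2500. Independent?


P(A)×P(B) = 737/2500
P(A∩B) = 487/2500
Not equal → NOT independent

No, not independent


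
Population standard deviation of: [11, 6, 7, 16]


Mean = 40/4 = 10
  (11-10)²=1
  (6-10)²=16
  (7-10)²=9
  (16-10)²=36
Σ(x-μ)² = 62
σ² = 62/4 = 31/2

σ = √(31/2) ≈ 3.9370


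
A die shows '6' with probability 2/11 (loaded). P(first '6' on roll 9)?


Geometric: P(X=9) = (1-p)^(k-1)×p = (9/11)^8×2/11 = 86093442/2357947691

P(X=9) = 86093442/2357947691 ≈ 3.65%


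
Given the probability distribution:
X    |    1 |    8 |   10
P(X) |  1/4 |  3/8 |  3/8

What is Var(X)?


E[X] = 7
E[X²] = 247/4
Var(X) = E[X²] - (E[X])² = 247/4 - 49 = 51/4

Var(X) = 51/4 ≈ 12.7500


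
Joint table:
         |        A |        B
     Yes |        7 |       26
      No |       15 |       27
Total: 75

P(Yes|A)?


P(Yes|A) = 7/(7+15) = 7/22

P = 7/22 ≈ 31.82%


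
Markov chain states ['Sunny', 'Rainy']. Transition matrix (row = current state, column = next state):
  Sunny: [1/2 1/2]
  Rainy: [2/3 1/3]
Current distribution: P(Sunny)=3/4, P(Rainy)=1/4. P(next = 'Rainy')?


P(next=Rainy) = Σᵢ P(now=i)×P(i→Rainy)
= 3/4×1/2 + 1/4×1/3
= 3/8 + 1/12 = 11/24

P = 11/24 ≈ 0.4583


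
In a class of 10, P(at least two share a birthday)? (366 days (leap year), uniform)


P(all different) = Π(366-i)/366 for i=0..9
= 0.883355
P(match) = 1 - 0.883355 = 0.116645

P ≈ 0.1166 ≈ 11.66%


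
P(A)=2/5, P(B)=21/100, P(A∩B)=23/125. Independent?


P(A)×P(B) = 21/250
P(A∩B) = 23/125
Not equal → NOT independent

No, not independent


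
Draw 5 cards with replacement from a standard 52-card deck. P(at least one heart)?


P(not a heart) = 39/52 = 3/4
P(none in 5 draws) = (3/4)^5 = 243/1024
P(≥1 heart) = 1 - 243/1024 = 781/1024

P = 781/1024 ≈ 76.27%


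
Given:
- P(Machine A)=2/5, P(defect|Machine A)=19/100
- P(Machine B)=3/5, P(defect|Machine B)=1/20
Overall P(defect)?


P(B) = Σ P(B|Aᵢ)×P(Aᵢ)
  19/100×2/5 = 19/250
  1/20×3/5 = 3/100
Sum = 53/500

P(defect) = 53/500 ≈ 10.60%


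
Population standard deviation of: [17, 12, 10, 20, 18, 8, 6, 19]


Mean = 110/8 = 55/4
  (17-55/4)²=169/16
  (12-55/4)²=49/16
  (10-55/4)²=225/16
  (20-55/4)²=625/16
  (18-55/4)²=289/16
  (8-55/4)²=529/16
  (6-55/4)²=961/16
  (19-55/4)²=441/16
Σ(x-μ)² = 411/2
σ² = (411/2)/8 = 411/16

σ = √(411/16) ≈ 5.0683


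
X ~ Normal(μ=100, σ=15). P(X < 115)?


z = (115-100)/15 = 1.0
P(Z < 1.0) = 0.8413

P(X < 115) ≈ 0.8413


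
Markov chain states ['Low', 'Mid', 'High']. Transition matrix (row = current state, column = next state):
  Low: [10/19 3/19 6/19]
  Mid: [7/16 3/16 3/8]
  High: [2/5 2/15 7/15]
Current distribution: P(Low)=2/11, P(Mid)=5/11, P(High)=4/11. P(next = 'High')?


P(next=High) = Σᵢ P(now=i)×P(i→High)
= 2/11×6/19 + 5/11×3/8 + 4/11×7/15
= 12/209 + 15/88 + 28/165 = 9971/25080

P = 9971/25080 ≈ 0.3976


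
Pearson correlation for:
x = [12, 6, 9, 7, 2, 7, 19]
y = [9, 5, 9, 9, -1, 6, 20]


n=7, Σx=62, Σy=57, Σxy=702, Σx²=724, Σy²=705
r = (7×702 - 62×57)/√((7×724 - 62²)(7×705 - 57²))
= 1380/√(1224×1686) = 1380/√2063664 ≈ 1380/1436.5459 ≈ 0.9606

r ≈ 0.9606


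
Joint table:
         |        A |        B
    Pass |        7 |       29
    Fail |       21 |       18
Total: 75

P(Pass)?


P(Pass) = (7+29)/75 = 36/75 = 12/25

P(Pass) = 12/25 ≈ 48.00%


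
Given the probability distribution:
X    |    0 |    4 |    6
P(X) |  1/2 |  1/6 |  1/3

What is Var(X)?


E[X] = 8/3
E[X²] = 44/3
Var(X) = E[X²] - (E[X])² = 44/3 - 64/9 = 68/9

Var(X) = 68/9 ≈ 7.5556


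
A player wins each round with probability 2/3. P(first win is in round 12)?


Geometric: P(X=12) = (1-p)^(k-1)×p = (1/3)^11×2/3 = 2/531441

P(X=12) = 2/531441 ≈ 0.00%


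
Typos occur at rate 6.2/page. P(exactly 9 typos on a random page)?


Poisson(λ=6.2): P(X=9) = e^(-λ)×λ^k/k!
= e^(-6.2) × 6.2^9 / 9!
≈ 0.002029430636 × 13537086.5463 / 362880 ≈ 0.075707

P(X=9) ≈ 0.075707 ≈ 7.57%


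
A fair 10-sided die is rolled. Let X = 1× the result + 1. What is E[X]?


E[die] = (1+10)/2 = 11/2
E[X] = 1×11/2 + 1 = 13/2

E[X] = 13/2


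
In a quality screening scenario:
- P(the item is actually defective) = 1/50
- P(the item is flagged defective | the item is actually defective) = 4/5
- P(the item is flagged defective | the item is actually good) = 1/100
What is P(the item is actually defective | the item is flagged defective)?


Using Bayes' theorem:
P(A|B) = P(B|A)·P(A) / P(B)

P(the item is flagged defective) = 4/5 × 1/50 + 1/100 × 49/50
= 2/125 + 49/5000 = 129/5000

P(the item is actually defective|the item is flagged defective) = (2/125) / (129/5000) = 80/129

P(the item is actually defective|the item is flagged defective) = 80/129 ≈ 62.02%


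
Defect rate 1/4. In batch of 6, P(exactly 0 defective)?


Binomial: P(X=0) = C(6,0)×p^0×(1-p)^6
= 1 × 1 × 729/4096 = 729/4096

P(X=0) = 729/4096 ≈ 17.80%


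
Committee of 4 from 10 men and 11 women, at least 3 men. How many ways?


Count by #men:
  3M,1W: C(10,3)×C(11,1)=1320
  4M,0W: C(10,4)×C(11,0)=210
Total = 1530

1530


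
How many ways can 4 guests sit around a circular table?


Circular arrangements of 4 distinct objects: fix one position to break rotational symmetry.
(n-1)! = 3! = 6

6


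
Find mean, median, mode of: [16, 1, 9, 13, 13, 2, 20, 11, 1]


Sorted: [1, 1, 2, 9, 11, 13, 13, 16, 20]
Mean = 86/9
Median = 11
Freq: {16: 1, 1: 2, 9: 1, 13: 2, 2: 1, 20: 1, 11: 1}
Mode: [1, 13]

Mean=86/9, Median=11, Mode=[1, 13]


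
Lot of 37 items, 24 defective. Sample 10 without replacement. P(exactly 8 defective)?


Hypergeometric: C(24,8)×C(13,2)/C(37,10)
= 735471×78/348330136 = 153387/931364

P(X=8) = 153387/931364 ≈ 16.47%


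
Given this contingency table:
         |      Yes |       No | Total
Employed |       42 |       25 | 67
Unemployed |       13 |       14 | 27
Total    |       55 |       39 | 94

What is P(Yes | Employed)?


P(Yes | Employed) = 42/(42+25) = 42/67

P(Yes|Employed) = 42/67 ≈ 62.69%


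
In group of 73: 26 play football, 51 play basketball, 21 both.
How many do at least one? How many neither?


|A∪B| = 26+51-21 = 56
Neither = 73-56 = 17

At least one: 56; Neither: 17


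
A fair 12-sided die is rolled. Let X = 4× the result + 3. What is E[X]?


E[die] = (1+12)/2 = 13/2
E[X] = 4×13/2 + 3 = 29

E[X] = 29


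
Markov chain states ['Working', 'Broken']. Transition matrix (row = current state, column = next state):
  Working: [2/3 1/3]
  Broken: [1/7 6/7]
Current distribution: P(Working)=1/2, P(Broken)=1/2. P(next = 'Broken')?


P(next=Broken) = Σᵢ P(now=i)×P(i→Broken)
= 1/2×1/3 + 1/2×6/7
= 1/6 + 3/7 = 25/42

P = 25/42 ≈ 0.5952


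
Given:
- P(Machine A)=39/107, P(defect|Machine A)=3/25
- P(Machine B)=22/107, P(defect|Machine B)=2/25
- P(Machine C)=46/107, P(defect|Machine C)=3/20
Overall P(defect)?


P(B) = Σ P(B|Aᵢ)×P(Aᵢ)
  3/25×39/107 = 117/2675
  2/25×22/107 = 44/2675
  3/20×46/107 = 69/1070
Sum = 667/5350

P(defect) = 667/5350 ≈ 12.47%


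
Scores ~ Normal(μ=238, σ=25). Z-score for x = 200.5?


z = (x - μ)/σ = (200.5 - 238)/25 = -1.5

z = -1.5


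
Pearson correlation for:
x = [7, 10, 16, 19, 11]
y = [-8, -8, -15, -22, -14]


n=5, Σx=63, Σy=-67, Σxy=-948, Σx²=887, Σy²=1033
r = (5×(-948) - 63×(-67))/√((5×887 - 63²)(5×1033 - (-67)²))
= -519/√(466×676) = -519/√315016 ≈ -519/561.2629 ≈ -0.9247

r ≈ -0.9247


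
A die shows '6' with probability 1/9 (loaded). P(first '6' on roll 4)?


Geometric: P(X=4) = (1-p)^(k-1)×p = (8/9)^3×1/9 = 512/6561

P(X=4) = 512/6561 ≈ 7.80%


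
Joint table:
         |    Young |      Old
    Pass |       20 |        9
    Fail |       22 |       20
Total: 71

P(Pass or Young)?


P(Pass∨Young) = P(Pass) + P(Young) - P(Pass∧Young)
= (29 + 42 - 20)/71 = 51/71

P = 51/71 ≈ 71.83%


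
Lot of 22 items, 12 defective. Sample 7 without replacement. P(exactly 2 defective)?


Hypergeometric: C(12,2)×C(10,5)/C(22,7)
= 66×252/170544 = 63/646

P(X=2) = 63/646 ≈ 9.75%


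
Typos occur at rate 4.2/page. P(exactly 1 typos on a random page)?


Poisson(λ=4.2): P(X=1) = e^(-λ)×λ^k/k!
= e^(-4.2) × 4.2^1 / 1!
≈ 0.01499557682 × 4.2 / 1 ≈ 0.062981

P(X=1) ≈ 0.062981 ≈ 6.30%


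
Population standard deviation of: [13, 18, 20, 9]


Mean = 60/4 = 15
  (13-15)²=4
  (18-15)²=9
  (20-15)²=25
  (9-15)²=36
Σ(x-μ)² = 74
σ² = 74/4 = 37/2

σ = √(37/2) ≈ 4.3012


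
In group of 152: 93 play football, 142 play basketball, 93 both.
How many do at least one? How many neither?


|A∪B| = 93+142-93 = 142
Neither = 152-142 = 10

At least one: 142; Neither: 10


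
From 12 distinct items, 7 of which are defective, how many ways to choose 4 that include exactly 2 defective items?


Choose 2 of the 7 defective items and 2 of the other 5 items:
C(7,2)×C(5,2) = 21×10 = 210

210


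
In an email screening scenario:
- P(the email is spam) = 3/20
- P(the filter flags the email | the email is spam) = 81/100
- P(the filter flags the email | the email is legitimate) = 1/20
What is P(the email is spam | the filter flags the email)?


Using Bayes' theorem:
P(A|B) = P(B|A)·P(A) / P(B)

P(the filter flags the email) = 81/100 × 3/20 + 1/20 × 17/20
= 243/2000 + 17/400 = 41/250

P(the email is spam|the filter flags the email) = (243/2000) / (41/250) = 243/328

P(the email is spam|the filter flags the email) = 243/328 ≈ 74.09%


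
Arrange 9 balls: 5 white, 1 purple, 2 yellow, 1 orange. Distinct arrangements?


9!/(5!×1!×2!×1!) = 1512

1512


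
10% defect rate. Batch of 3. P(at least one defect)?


P(all good) = (9/10)^3 = 729/1000
P(≥1 defect) = 271/1000

P = 271/1000 ≈ 27.10%


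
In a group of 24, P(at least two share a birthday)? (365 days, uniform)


P(all different) = Π(365-i)/365 for i=0..23
= 0.461656
P(match) = 1 - 0.461656 = 0.538344

P ≈ 0.5383 ≈ 53.83%


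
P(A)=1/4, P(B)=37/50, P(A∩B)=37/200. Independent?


P(A)×P(B) = 37/200
P(A∩B) = 37/200
Equal ✓ → Independent

Yes, independent


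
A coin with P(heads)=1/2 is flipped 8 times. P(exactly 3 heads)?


Binomial: P(X=3) = C(8,3)×p^3×(1-p)^5
= 56 × 1/8 × 1/32 = 7/32

P(X=3) = 7/32 ≈ 21.88%


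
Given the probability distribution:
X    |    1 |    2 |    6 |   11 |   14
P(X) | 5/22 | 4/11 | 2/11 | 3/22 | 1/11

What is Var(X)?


E[X] = 53/11
E[X²] = 468/11
Var(X) = E[X²] - (E[X])² = 468/11 - 2809/121 = 2339/121

Var(X) = 2339/121 ≈ 19.3306


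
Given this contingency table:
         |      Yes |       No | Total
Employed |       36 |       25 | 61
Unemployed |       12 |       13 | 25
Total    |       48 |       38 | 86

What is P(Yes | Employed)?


P(Yes | Employed) = 36/(36+25) = 36/61

P(Yes|Employed) = 36/61 ≈ 59.02%


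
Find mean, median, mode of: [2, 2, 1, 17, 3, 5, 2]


Sorted: [1, 2, 2, 2, 3, 5, 17]
Mean = 32/7
Median = 2
Freq: {2: 3, 1: 1, 17: 1, 3: 1, 5: 1}
Mode: [2]

Mean=32/7, Median=2, Mode=2


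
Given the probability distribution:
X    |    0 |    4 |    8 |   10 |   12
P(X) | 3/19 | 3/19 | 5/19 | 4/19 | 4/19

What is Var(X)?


E[X] = 140/19
E[X²] = 1344/19
Var(X) = E[X²] - (E[X])² = 1344/19 - 19600/361 = 5936/361

Var(X) = 5936/361 ≈ 16.4432


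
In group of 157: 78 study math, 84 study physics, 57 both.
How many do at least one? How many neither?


|A∪B| = 78+84-57 = 105
Neither = 157-105 = 52

At least one: 105; Neither: 52


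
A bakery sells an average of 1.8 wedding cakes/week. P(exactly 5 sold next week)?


Poisson(λ=1.8): P(X=5) = e^(-λ)×λ^k/k!
= e^(-1.8) × 1.8^5 / 5!
≈ 0.1652988882 × 18.89568 / 120 ≈ 0.026029

P(X=5) ≈ 0.026029 ≈ 2.60%


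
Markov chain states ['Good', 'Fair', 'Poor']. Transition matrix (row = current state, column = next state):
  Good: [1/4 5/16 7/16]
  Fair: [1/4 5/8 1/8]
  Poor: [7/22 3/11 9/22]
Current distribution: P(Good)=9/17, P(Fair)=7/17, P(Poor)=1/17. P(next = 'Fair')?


P(next=Fair) = Σᵢ P(now=i)×P(i→Fair)
= 9/17×5/16 + 7/17×5/8 + 1/17×3/11
= 45/272 + 35/136 + 3/187 = 1313/2992

P = 1313/2992 ≈ 0.4388


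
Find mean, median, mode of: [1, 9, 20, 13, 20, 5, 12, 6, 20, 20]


Sorted: [1, 5, 6, 9, 12, 13, 20, 20, 20, 20]
Mean = 126/10 = 63/5
Median = 25/2
Freq: {1: 1, 9: 1, 20: 4, 13: 1, 5: 1, 12: 1, 6: 1}
Mode: [20]

Mean=63/5, Median=25/2, Mode=20


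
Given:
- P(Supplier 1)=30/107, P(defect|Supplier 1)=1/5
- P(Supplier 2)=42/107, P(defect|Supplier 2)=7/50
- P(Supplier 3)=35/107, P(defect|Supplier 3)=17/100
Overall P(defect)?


P(B) = Σ P(B|Aᵢ)×P(Aᵢ)
  1/5×30/107 = 6/107
  7/50×42/107 = 147/2675
  17/100×35/107 = 119/2140
Sum = 1783/10700

P(defect) = 1783/10700 ≈ 16.66%


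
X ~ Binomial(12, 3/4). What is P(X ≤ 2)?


P(X ≤ 2) = Σ P(X=i) for i=0..2
P(X=0) = 1/16777216
P(X=1) = 9/4194304
P(X=2) = 297/8388608
Sum = 631/16777216

P(X ≤ 2) = 631/16777216 ≈ 0.00%


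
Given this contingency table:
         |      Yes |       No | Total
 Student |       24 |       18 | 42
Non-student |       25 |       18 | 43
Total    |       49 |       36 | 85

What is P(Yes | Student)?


P(Yes | Student) = 24/(24+18) = 24/42 = 4/7

P(Yes|Student) = 4/7 ≈ 57.14%


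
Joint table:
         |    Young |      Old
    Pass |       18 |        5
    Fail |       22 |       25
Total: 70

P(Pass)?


P(Pass) = (18+5)/70 = 23/70

P(Pass) = 23/70 ≈ 32.86%


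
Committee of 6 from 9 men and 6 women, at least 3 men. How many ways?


Count by #men:
  3M,3W: C(9,3)×C(6,3)=1680
  4M,2W: C(9,4)×C(6,2)=1890
  5M,1W: C(9,5)×C(6,1)=756
  6M,0W: C(9,6)×C(6,0)=84
Total = 4410

4410


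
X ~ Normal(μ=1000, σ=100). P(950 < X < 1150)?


z₁=(950-1000)/100=-0.5, z₂=(1150-1000)/100=1.5
P = Φ(1.5) - Φ(-0.5) = 0.933193 - 0.308538 = 0.624655 ≈ 0.6247

P(950 < X < 1150) ≈ 0.6247


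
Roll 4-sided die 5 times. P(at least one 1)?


P(no 1)^5 = (3/4)^5 = 243/1024
P(≥1) = 1 - 243/1024 = 781/1024

P = 781/1024 ≈ 76.27%


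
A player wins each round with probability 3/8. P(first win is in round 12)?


Geometric: P(X=12) = (1-p)^(k-1)×p = (5/8)^11×3/8 = 146484375/68719476736

P(X=12) = 146484375/68719476736 ≈ 0.21%


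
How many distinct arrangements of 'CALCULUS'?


Letters: 8, freq: {'C': 2, 'A': 1, 'L': 2, 'U': 2, 'S': 1}
8!/(2!×1!×2!×2!×1!) = 40320/8 = 5040

5040


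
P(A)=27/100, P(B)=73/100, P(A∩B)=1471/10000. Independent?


P(A)×P(B) = 1971/10000
P(A∩B) = 1471/10000
Not equal → NOT independent

No, not independent


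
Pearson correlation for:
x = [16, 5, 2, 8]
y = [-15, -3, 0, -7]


n=4, Σx=31, Σy=-25, Σxy=-311, Σx²=349, Σy²=283
r = (4×(-311) - 31×(-25))/√((4×349 - 31²)(4×283 - (-25)²))
= -469/√(435×507) = -469/√220545 ≈ -469/469.6222 ≈ -0.9987

r ≈ -0.9987


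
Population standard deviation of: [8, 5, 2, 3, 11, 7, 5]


Mean = 41/7
  (8-41/7)²=225/49
  (5-41/7)²=36/49
  (2-41/7)²=729/49
  (3-41/7)²=400/49
  (11-41/7)²=1296/49
  (7-41/7)²=64/49
  (5-41/7)²=36/49
Σ(x-μ)² = 398/7
σ² = (398/7)/7 = 398/49

σ = √(398/49) ≈ 2.8500


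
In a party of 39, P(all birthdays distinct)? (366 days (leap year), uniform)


P(all different) = Π(366-i)/366 for i=0..38
= (366/366)×(365/366)×...×(328/366)
= 0.122510

P ≈ 0.1225 ≈ 12.25%


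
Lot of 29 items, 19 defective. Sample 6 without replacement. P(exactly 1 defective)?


Hypergeometric: C(19,1)×C(10,5)/C(29,6)
= 19×252/475020 = 19/1885

P(X=1) = 19/1885 ≈ 1.01%


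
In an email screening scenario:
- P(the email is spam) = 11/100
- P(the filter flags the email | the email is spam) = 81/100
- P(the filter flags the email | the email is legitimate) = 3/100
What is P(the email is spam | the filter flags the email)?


Using Bayes' theorem:
P(A|B) = P(B|A)·P(A) / P(B)

P(the filter flags the email) = 81/100 × 11/100 + 3/100 × 89/100
= 891/10000 + 267/10000 = 579/5000

P(the email is spam|the filter flags the email) = (891/10000) / (579/5000) = 297/386

P(the email is spam|the filter flags the email) = 297/386 ≈ 76.94%


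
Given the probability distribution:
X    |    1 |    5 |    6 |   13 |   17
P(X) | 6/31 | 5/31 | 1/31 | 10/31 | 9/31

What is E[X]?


E[X] = Σ x·P(X=x)
= (1)×(6/31) + (5)×(5/31) + (6)×(1/31) + (13)×(10/31) + (17)×(9/31)
= 320/31

E[X] = 320/31


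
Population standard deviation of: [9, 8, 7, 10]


Mean = 34/4 = 17/2
  (9-17/2)²=1/4
  (8-17/2)²=1/4
  (7-17/2)²=9/4
  (10-17/2)²=9/4
Σ(x-μ)² = 5
σ² = 5/4

σ = √(5/4) ≈ 1.1180


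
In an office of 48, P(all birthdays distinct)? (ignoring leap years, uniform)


P(all different) = Π(365-i)/365 for i=0..47
= (365/365)×(364/365)×...×(318/365)
= 0.039402

P ≈ 0.0394 ≈ 3.94%


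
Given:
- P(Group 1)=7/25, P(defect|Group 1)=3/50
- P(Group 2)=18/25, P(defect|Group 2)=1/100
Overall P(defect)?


P(B) = Σ P(B|Aᵢ)×P(Aᵢ)
  3/50×7/25 = 21/1250
  1/100×18/25 = 9/1250
Sum = 3/125

P(defect) = 3/125 ≈ 2.40%


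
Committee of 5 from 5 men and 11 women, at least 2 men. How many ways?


Count by #men:
  2M,3W: C(5,2)×C(11,3)=1650
  3M,2W: C(5,3)×C(11,2)=550
  4M,1W: C(5,4)×C(11,1)=55
  5M,0W: C(5,5)×C(11,0)=1
Total = 2256

2256


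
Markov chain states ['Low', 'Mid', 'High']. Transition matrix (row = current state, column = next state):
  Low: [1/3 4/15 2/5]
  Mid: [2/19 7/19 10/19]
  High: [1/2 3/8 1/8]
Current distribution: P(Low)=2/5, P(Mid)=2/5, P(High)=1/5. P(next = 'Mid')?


P(next=Mid) = Σᵢ P(now=i)×P(i→Mid)
= 2/5×4/15 + 2/5×7/19 + 1/5×3/8
= 8/75 + 14/95 + 3/40 = 3751/11400

P = 3751/11400 ≈ 0.3290


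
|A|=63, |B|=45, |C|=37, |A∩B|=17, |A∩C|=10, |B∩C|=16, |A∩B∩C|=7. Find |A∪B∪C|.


|A∪B∪C| = 63+45+37-17-10-16+7 = 109

|A∪B∪C| = 109


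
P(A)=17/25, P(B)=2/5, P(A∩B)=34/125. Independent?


P(A)×P(B) = 34/125
P(A∩B) = 34/125
Equal ✓ → Independent

Yes, independent
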